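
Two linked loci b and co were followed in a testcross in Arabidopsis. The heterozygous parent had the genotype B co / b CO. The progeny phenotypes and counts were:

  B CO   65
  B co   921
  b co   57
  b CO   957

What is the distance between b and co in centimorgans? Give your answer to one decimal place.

The recombinant classes are B CO and b co: 65 + 57 = 122.
Recombination frequency = 122/2000 = 0.0610 ≈ 6.1%, i.e. 6.1 centimorgans.

6.1 centimorgans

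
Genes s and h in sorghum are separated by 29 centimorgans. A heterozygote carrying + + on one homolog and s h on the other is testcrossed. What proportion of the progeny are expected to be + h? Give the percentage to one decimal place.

14.5%

A map distance of 29 centimorgans corresponds to a recombination frequency of 0.290.
The F1 is + + / s h, so + h is a recombinant gamete class with expected frequency r/2 = 0.290/2 = 0.1450.
That is 0.1450 = 14.5% of the progeny.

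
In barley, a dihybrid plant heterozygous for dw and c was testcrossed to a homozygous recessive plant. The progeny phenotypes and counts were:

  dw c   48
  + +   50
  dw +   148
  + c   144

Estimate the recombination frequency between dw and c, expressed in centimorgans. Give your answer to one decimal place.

25.1 centimorgans

The two most frequent classes, + c (144) and dw + (148), are the parental types, so the F1 was + c / dw +.
The recombinant classes are + + and dw c: 50 + 48 = 98.
Recombination frequency = 98/390 = 0.2513 ≈ 25.1%, i.e. 25.1 centimorgans.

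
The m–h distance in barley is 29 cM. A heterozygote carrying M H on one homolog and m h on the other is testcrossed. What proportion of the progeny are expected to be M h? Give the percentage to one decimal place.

14.5%

A map distance of 29 cM corresponds to a recombination frequency of 0.290.
The F1 is M H / m h, so M h is a recombinant gamete class with expected frequency r/2 = 0.290/2 = 0.1450.
That is 0.1450 = 14.5% of the progeny.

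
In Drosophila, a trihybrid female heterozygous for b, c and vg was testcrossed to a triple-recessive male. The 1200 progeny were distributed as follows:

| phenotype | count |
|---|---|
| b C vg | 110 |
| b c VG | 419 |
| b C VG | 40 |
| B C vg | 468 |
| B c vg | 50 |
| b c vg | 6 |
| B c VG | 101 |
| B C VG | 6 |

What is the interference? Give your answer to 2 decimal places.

The two most frequent reciprocal classes, B C vg and b c VG, are the parental types, so the F1 was B C vg / b c VG.
The two rarest classes, B C VG and b c vg, are the double crossovers. Comparing them with the parentals, only the vg allele has switched, so vg is the middle locus and the order is c – vg – b.
c–vg: (90 + 12)/1200 = 0.0850; vg–b: (211 + 12)/1200 = 0.1858.
Expected DCO frequency = 0.0850 × 0.1858 ≈ 0.01579; observed = 12/1200 ≈ 0.01000.
Coefficient of coincidence = 0.01000/0.01579 ≈ 0.63; interference = 1 − 0.63 = 0.37.

0.37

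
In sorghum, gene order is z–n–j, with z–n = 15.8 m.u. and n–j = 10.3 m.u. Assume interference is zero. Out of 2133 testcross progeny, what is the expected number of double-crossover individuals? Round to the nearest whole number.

Map distances give recombination frequencies of 0.158 and 0.103 for the two intervals.
With no interference, expected double-crossover frequency = 0.158 × 0.103 = 0.01627.
Expected number = 0.01627 × 2133 = 34.71 ≈ 35.

35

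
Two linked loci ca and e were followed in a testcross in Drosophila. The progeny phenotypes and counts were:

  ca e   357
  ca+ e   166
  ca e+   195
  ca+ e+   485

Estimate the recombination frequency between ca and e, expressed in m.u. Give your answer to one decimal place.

30.0 m.u.

The two most frequent classes, ca+ e+ (485) and ca e (357), are the parental types, so the F1 was ca+ e+ / ca e.
The recombinant classes are ca+ e and ca e+: 166 + 195 = 361.
Recombination frequency = 361/1203 = 0.3001 ≈ 30.0%, i.e. 30.0 m.u.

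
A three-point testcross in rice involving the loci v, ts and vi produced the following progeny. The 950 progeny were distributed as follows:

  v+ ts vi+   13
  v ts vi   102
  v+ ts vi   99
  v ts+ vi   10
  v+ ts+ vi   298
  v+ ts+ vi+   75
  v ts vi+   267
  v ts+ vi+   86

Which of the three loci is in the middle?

The two most frequent reciprocal classes, v+ ts+ vi and v ts vi+, are the parental types, so the F1 was v+ ts+ vi / v ts vi+.
The two rarest classes, v ts+ vi and v+ ts vi+, are the double crossovers. Comparing them with the parentals, only the v allele has switched, so v is the middle locus and the order is ts – v – vi.

v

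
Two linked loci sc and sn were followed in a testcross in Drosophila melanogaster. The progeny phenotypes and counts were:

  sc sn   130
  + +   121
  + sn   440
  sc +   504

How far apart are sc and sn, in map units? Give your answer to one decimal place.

21.0 map units

The two most frequent classes, + sn (440) and sc + (504), are the parental types, so the F1 was + sn / sc +.
The recombinant classes are + + and sc sn: 121 + 130 = 251.
Recombination frequency = 251/1195 = 0.2100 ≈ 21.0%, i.e. 21.0 map units.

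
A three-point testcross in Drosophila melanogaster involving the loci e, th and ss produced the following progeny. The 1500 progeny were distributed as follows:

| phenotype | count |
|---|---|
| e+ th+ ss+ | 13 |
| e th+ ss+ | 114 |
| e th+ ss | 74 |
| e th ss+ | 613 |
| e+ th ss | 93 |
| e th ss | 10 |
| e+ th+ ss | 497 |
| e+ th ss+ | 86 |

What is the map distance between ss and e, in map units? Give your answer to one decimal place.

12.2 map units

The two most frequent reciprocal classes, e+ th+ ss and e th ss+, are the parental types, so the F1 was e+ th+ ss / e th ss+.
The two rarest classes, e+ th+ ss+ and e th ss, are the double crossovers. Comparing them with the parentals, only the ss allele has switched, so ss is the middle locus and the order is e – ss – th.
Crossovers in the e–ss interval produce the single-crossover classes e th+ ss and e+ th ss+ (74 + 86 = 160) plus the double crossovers (23).
RF(e–ss) = (160 + 23) / 1500 = 183/1500 = 0.1220 → 12.2 map units.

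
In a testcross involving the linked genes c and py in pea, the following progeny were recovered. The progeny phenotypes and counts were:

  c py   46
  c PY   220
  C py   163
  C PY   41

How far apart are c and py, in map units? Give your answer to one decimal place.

18.5 map units

The two most frequent classes, C py (163) and c PY (220), are the parental types, so the F1 was C py / c PY.
The recombinant classes are C PY and c py: 41 + 46 = 87.
Recombination frequency = 87/470 = 0.1851 ≈ 18.5%, i.e. 18.5 map units.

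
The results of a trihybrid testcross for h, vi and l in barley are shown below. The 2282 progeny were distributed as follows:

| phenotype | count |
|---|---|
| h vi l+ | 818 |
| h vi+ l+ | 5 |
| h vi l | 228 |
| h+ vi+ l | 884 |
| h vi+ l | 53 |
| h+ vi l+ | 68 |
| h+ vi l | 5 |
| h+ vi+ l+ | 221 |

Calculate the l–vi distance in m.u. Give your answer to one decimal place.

The two most frequent reciprocal classes, h+ vi+ l and h vi l+, are the parental types, so the F1 was h+ vi+ l / h vi l+.
The two rarest classes, h+ vi l and h vi+ l+, are the double crossovers. Comparing them with the parentals, only the vi allele has switched, so vi is the middle locus and the order is h – vi – l.
Crossovers in the vi–l interval produce the single-crossover classes h+ vi+ l+ and h vi l (221 + 228 = 449) plus the double crossovers (10).
RF(vi–l) = (449 + 10) / 2282 = 459/2282 = 0.2011 → 20.1 m.u.

20.1 m.u.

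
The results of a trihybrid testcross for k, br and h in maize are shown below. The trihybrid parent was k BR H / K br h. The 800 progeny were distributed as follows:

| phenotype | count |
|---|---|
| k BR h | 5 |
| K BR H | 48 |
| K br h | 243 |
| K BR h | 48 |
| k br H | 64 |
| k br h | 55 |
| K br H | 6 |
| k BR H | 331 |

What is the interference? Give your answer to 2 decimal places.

0.37

The two rarest classes, k BR h and K br H, are the double crossovers. Comparing them with the parentals, only the h allele has switched, so h is the middle locus and the order is k – h – br.
k–h: (103 + 11)/800 = 0.1425; h–br: (112 + 11)/800 = 0.1537.
Expected DCO frequency = 0.1425 × 0.1537 ≈ 0.02190; observed = 11/800 ≈ 0.01375.
Coefficient of coincidence = 0.01375/0.02190 ≈ 0.63; interference = 1 − 0.63 = 0.37.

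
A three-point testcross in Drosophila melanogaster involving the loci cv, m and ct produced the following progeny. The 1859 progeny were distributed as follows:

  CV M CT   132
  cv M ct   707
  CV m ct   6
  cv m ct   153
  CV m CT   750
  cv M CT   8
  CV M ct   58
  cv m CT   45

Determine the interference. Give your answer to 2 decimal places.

The two most frequent reciprocal classes, CV m CT and cv M ct, are the parental types, so the F1 was CV m CT / cv M ct.
The two rarest classes, CV m ct and cv M CT, are the double crossovers. Comparing them with the parentals, only the ct allele has switched, so ct is the middle locus and the order is m – ct – cv.
m–ct: (285 + 14)/1859 = 0.1608; ct–cv: (103 + 14)/1859 = 0.0629.
Expected DCO frequency = 0.1608 × 0.0629 ≈ 0.01011; observed = 14/1859 ≈ 0.00753.
Coefficient of coincidence = 0.00753/0.01011 ≈ 0.74; interference = 1 − 0.74 = 0.26.

0.26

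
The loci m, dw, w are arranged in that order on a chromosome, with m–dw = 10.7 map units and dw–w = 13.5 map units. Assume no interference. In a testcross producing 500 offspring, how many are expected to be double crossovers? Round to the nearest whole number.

Map distances give recombination frequencies of 0.107 and 0.135 for the two intervals.
With no interference, expected double-crossover frequency = 0.107 × 0.135 = 0.01445.
Expected number = 0.01445 × 500 = 7.22 ≈ 7.

7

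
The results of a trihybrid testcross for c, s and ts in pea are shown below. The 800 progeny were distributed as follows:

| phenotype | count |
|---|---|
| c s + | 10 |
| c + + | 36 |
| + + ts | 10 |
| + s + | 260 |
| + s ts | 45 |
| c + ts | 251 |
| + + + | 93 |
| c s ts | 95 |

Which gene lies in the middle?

The two most frequent reciprocal classes, + s + and c + ts, are the parental types, so the F1 was + s + / c + ts.
The two rarest classes, c s + and + + ts, are the double crossovers. Comparing them with the parentals, only the c allele has switched, so c is the middle locus and the order is s – c – ts.

c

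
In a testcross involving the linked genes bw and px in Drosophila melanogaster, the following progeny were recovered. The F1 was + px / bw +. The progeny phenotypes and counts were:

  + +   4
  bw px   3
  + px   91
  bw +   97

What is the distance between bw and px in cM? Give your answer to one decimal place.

The recombinant classes are + + and bw px: 4 + 3 = 7.
Recombination frequency = 7/195 = 0.0359 ≈ 3.6%, i.e. 3.6 cM.

3.6 cM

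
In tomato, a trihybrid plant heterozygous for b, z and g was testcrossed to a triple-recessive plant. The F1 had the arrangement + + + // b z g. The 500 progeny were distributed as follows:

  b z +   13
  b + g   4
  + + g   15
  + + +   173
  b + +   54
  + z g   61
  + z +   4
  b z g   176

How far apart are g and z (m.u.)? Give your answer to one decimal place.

The two rarest classes, + z + and b + g, are the double crossovers. Comparing them with the parentals, only the z allele has switched, so z is the middle locus and the order is b – z – g.
Crossovers in the z–g interval produce the single-crossover classes + + g and b z + (15 + 13 = 28) plus the double crossovers (8).
RF(z–g) = (28 + 8) / 500 = 36/500 = 0.0720 → 7.2 m.u.

7.2 m.u.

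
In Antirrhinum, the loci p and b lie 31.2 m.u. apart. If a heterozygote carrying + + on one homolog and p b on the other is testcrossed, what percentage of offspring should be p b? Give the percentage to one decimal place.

34.4%

A map distance of 31.2 m.u. corresponds to a recombination frequency of 0.312.
The F1 is + + / p b, so p b is a parental gamete class with expected frequency (1 − r)/2 = 0.688/2 = 0.3440.
That is 0.3440 = 34.4% of the progeny.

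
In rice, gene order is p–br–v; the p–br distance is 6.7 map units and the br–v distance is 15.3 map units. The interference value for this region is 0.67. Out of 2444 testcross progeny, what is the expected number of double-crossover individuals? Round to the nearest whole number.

8

Map distances give recombination frequencies of 0.067 and 0.153 for the two intervals.
With interference 0.67 (so coincidence = 0.33), expected double-crossover frequency = 0.067 × 0.153 × 0.33 = 0.00338.
Expected number = 0.00338 × 2444 = 8.27 ≈ 8.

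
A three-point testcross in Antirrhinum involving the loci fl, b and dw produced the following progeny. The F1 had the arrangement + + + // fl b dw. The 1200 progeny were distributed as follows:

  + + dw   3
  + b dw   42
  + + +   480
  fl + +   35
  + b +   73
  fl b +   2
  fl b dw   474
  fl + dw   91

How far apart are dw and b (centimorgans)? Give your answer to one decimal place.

The two rarest classes, + + dw and fl b +, are the double crossovers. Comparing them with the parentals, only the dw allele has switched, so dw is the middle locus and the order is b – dw – fl.
Crossovers in the b–dw interval produce the single-crossover classes + b + and fl + dw (73 + 91 = 164) plus the double crossovers (5).
RF(b–dw) = (164 + 5) / 1200 = 169/1200 = 0.1408 → 14.1 centimorgans.

14.1 centimorgans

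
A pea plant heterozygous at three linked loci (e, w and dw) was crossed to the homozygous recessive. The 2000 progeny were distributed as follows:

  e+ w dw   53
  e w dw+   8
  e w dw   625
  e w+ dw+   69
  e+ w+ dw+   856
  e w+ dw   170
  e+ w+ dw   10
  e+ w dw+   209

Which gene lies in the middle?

The two most frequent reciprocal classes, e+ w+ dw+ and e w dw, are the parental types, so the F1 was e+ w+ dw+ / e w dw.
The two rarest classes, e+ w+ dw and e w dw+, are the double crossovers. Comparing them with the parentals, only the dw allele has switched, so dw is the middle locus and the order is w – dw – e.

dw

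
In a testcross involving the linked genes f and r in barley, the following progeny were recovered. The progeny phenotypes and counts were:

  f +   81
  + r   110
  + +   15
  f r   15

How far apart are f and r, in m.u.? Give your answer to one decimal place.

13.6 m.u.

The two most frequent classes, + r (110) and f + (81), are the parental types, so the F1 was + r / f +.
The recombinant classes are + + and f r: 15 + 15 = 30.
Recombination frequency = 30/221 = 0.1357 ≈ 13.6%, i.e. 13.6 m.u.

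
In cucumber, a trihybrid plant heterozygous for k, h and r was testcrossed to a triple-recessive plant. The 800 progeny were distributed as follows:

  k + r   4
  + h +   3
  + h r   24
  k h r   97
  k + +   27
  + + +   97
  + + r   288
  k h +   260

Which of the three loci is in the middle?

The two most frequent reciprocal classes, + + r and k h +, are the parental types, so the F1 was + + r / k h +.
The two rarest classes, k + r and + h +, are the double crossovers. Comparing them with the parentals, only the k allele has switched, so k is the middle locus and the order is h – k – r.

k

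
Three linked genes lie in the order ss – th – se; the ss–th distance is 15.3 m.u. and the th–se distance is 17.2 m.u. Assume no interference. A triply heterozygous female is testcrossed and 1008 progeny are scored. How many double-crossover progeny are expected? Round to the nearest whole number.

Map distances give recombination frequencies of 0.153 and 0.172 for the two intervals.
With no interference, expected double-crossover frequency = 0.153 × 0.172 = 0.02632.
Expected number = 0.02632 × 1008 = 26.53 ≈ 27.

27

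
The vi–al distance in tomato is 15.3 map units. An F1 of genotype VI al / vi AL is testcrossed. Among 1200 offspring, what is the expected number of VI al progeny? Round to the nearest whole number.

A map distance of 15.3 map units corresponds to a recombination frequency of 0.153.
The F1 is VI al / vi AL, so VI al is a parental gamete class with expected frequency (1 − r)/2 = 0.847/2 = 0.4235.
Expected number = 0.4235 × 1200 = 508.20 ≈ 508.

508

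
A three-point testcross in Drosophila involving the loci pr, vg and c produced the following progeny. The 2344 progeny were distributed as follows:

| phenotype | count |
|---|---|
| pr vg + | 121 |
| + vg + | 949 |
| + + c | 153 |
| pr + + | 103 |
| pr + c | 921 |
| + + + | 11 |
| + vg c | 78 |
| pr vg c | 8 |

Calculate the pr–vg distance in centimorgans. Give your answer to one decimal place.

The two most frequent reciprocal classes, + vg + and pr + c, are the parental types, so the F1 was + vg + / pr + c.
The two rarest classes, + + + and pr vg c, are the double crossovers. Comparing them with the parentals, only the vg allele has switched, so vg is the middle locus and the order is pr – vg – c.
Crossovers in the pr–vg interval produce the single-crossover classes pr vg + and + + c (121 + 153 = 274) plus the double crossovers (19).
RF(pr–vg) = (274 + 19) / 2344 = 293/2344 = 0.1250 → 12.5 centimorgans.

12.5 centimorgans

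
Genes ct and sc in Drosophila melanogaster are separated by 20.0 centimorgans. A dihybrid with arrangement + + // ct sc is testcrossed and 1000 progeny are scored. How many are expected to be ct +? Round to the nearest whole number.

A map distance of 20.0 centimorgans corresponds to a recombination frequency of 0.200.
The F1 is + + / ct sc, so ct + is a recombinant gamete class with expected frequency r/2 = 0.200/2 = 0.1000.
Expected number = 0.1000 × 1000 = 100.00 ≈ 100.

100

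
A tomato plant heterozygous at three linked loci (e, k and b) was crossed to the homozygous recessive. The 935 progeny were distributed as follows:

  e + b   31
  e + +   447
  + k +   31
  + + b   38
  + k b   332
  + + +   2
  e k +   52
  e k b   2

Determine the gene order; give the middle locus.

e

The two most frequent reciprocal classes, + k b and e + +, are the parental types, so the F1 was + k b / e + +.
The two rarest classes, e k b and + + +, are the double crossovers. Comparing them with the parentals, only the e allele has switched, so e is the middle locus and the order is b – e – k.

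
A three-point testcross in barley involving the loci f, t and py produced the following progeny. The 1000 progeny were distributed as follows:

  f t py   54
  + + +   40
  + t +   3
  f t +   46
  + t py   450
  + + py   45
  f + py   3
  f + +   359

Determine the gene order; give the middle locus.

The two most frequent reciprocal classes, f + + and + t py, are the parental types, so the F1 was f + + / + t py.
The two rarest classes, f + py and + t +, are the double crossovers. Comparing them with the parentals, only the py allele has switched, so py is the middle locus and the order is f – py – t.

py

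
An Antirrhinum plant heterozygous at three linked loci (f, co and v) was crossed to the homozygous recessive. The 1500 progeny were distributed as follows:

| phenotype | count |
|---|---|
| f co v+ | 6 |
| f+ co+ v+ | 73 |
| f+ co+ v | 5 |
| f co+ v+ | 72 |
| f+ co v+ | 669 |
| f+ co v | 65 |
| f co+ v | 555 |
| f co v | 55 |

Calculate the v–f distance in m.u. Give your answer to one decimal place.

9.9 m.u.

The two most frequent reciprocal classes, f+ co v+ and f co+ v, are the parental types, so the F1 was f+ co v+ / f co+ v.
The two rarest classes, f co v+ and f+ co+ v, are the double crossovers. Comparing them with the parentals, only the f allele has switched, so f is the middle locus and the order is co – f – v.
Crossovers in the f–v interval produce the single-crossover classes f+ co v and f co+ v+ (65 + 72 = 137) plus the double crossovers (11).
RF(f–v) = (137 + 11) / 1500 = 148/1500 = 0.0987 → 9.9 m.u.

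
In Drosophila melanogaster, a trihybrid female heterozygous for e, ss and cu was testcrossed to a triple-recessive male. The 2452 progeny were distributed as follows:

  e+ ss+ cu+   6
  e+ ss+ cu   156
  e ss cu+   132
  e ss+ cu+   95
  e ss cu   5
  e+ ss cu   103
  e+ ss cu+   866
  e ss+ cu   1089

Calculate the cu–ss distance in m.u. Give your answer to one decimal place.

8.5 m.u.

The two most frequent reciprocal classes, e ss+ cu and e+ ss cu+, are the parental types, so the F1 was e ss+ cu / e+ ss cu+.
The two rarest classes, e ss cu and e+ ss+ cu+, are the double crossovers. Comparing them with the parentals, only the ss allele has switched, so ss is the middle locus and the order is cu – ss – e.
Crossovers in the cu–ss interval produce the single-crossover classes e ss+ cu+ and e+ ss cu (95 + 103 = 198) plus the double crossovers (11).
RF(cu–ss) = (198 + 11) / 2452 = 209/2452 = 0.0852 → 8.5 m.u.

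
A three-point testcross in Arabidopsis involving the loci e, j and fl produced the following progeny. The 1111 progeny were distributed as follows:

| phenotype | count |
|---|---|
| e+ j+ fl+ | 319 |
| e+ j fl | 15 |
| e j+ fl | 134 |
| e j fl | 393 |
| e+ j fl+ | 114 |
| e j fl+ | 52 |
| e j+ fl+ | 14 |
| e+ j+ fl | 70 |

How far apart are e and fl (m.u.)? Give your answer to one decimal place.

13.6 m.u.

The two most frequent reciprocal classes, e+ j+ fl+ and e j fl, are the parental types, so the F1 was e+ j+ fl+ / e j fl.
The two rarest classes, e j+ fl+ and e+ j fl, are the double crossovers. Comparing them with the parentals, only the e allele has switched, so e is the middle locus and the order is j – e – fl.
Crossovers in the e–fl interval produce the single-crossover classes e+ j+ fl and e j fl+ (70 + 52 = 122) plus the double crossovers (29).
RF(e–fl) = (122 + 29) / 1111 = 151/1111 = 0.1359 → 13.6 m.u.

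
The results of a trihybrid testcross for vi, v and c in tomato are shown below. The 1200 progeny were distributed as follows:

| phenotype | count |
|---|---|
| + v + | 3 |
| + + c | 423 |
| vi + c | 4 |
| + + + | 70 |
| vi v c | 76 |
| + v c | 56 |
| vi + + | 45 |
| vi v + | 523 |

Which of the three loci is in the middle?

vi

The two most frequent reciprocal classes, + + c and vi v +, are the parental types, so the F1 was + + c / vi v +.
The two rarest classes, vi + c and + v +, are the double crossovers. Comparing them with the parentals, only the vi allele has switched, so vi is the middle locus and the order is c – vi – v.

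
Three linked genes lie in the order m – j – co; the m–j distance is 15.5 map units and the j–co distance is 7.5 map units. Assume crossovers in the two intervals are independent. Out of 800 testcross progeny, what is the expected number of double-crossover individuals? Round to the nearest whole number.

9

Map distances give recombination frequencies of 0.155 and 0.075 for the two intervals.
With no interference, expected double-crossover frequency = 0.155 × 0.075 = 0.01162.
Expected number = 0.01162 × 800 = 9.30 ≈ 9.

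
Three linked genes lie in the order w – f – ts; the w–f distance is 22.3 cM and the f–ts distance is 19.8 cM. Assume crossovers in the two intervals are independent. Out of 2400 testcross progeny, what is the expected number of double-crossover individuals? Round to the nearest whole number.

Map distances give recombination frequencies of 0.223 and 0.198 for the two intervals.
With no interference, expected double-crossover frequency = 0.223 × 0.198 = 0.04415.
Expected number = 0.04415 × 2400 = 105.97 ≈ 106.

106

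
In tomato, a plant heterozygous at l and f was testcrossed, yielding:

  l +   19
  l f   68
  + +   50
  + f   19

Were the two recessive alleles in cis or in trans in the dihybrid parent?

cis

The two most frequent classes are + + (50) and l f (68); these are the parental (non-recombinant) types.
So the F1 carried + + on one chromosome and l f on the other — the recessive alleles are on the same chromosome (cis / coupling).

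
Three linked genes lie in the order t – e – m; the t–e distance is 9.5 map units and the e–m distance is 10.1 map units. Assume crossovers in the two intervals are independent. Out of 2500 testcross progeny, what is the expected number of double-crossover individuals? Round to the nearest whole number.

24

Map distances give recombination frequencies of 0.095 and 0.101 for the two intervals.
With no interference, expected double-crossover frequency = 0.095 × 0.101 = 0.00959.
Expected number = 0.00959 × 2500 = 23.99 ≈ 24.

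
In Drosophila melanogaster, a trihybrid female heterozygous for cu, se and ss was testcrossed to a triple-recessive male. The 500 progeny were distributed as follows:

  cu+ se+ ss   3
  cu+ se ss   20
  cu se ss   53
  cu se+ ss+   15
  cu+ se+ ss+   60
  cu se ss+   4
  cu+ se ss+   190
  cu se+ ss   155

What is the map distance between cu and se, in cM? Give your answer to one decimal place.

24.0 cM

The two most frequent reciprocal classes, cu se+ ss and cu+ se ss+, are the parental types, so the F1 was cu se+ ss / cu+ se ss+.
The two rarest classes, cu+ se+ ss and cu se ss+, are the double crossovers. Comparing them with the parentals, only the cu allele has switched, so cu is the middle locus and the order is ss – cu – se.
Crossovers in the cu–se interval produce the single-crossover classes cu se ss and cu+ se+ ss+ (53 + 60 = 113) plus the double crossovers (7).
RF(cu–se) = (113 + 7) / 500 = 120/500 = 0.2400 → 24.0 cM.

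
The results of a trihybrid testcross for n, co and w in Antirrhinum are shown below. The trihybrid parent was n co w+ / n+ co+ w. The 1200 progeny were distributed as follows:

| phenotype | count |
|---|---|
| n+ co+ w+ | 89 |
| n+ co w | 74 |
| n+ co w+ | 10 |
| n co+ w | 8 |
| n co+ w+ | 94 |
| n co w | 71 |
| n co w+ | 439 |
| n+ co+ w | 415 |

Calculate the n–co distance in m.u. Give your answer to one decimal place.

The two rarest classes, n+ co w+ and n co+ w, are the double crossovers. Comparing them with the parentals, only the n allele has switched, so n is the middle locus and the order is co – n – w.
Crossovers in the co–n interval produce the single-crossover classes n co+ w+ and n+ co w (94 + 74 = 168) plus the double crossovers (18).
RF(co–n) = (168 + 18) / 1200 = 186/1200 = 0.1550 → 15.5 m.u.

15.5 m.u.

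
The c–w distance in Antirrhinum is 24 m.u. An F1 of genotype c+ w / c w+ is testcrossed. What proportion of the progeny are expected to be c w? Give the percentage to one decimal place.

12.0%

A map distance of 24 m.u. corresponds to a recombination frequency of 0.240.
The F1 is c+ w / c w+, so c w is a recombinant gamete class with expected frequency r/2 = 0.240/2 = 0.1200.
That is 0.1200 = 12.0% of the progeny.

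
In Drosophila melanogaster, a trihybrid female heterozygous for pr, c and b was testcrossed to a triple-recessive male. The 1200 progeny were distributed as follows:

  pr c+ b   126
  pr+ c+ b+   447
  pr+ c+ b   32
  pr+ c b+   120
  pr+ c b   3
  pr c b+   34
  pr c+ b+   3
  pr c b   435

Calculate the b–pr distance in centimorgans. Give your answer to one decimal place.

The two most frequent reciprocal classes, pr c b and pr+ c+ b+, are the parental types, so the F1 was pr c b / pr+ c+ b+.
The two rarest classes, pr+ c b and pr c+ b+, are the double crossovers. Comparing them with the parentals, only the pr allele has switched, so pr is the middle locus and the order is c – pr – b.
Crossovers in the pr–b interval produce the single-crossover classes pr c b+ and pr+ c+ b (34 + 32 = 66) plus the double crossovers (6).
RF(pr–b) = (66 + 6) / 1200 = 72/1200 = 0.0600 → 6.0 centimorgans.

6.0 centimorgans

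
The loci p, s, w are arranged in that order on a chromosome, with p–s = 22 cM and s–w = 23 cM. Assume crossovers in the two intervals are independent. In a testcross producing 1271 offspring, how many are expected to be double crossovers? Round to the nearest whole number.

Map distances give recombination frequencies of 0.220 and 0.230 for the two intervals.
With no interference, expected double-crossover frequency = 0.220 × 0.230 = 0.05060.
Expected number = 0.05060 × 1271 = 64.31 ≈ 64.

64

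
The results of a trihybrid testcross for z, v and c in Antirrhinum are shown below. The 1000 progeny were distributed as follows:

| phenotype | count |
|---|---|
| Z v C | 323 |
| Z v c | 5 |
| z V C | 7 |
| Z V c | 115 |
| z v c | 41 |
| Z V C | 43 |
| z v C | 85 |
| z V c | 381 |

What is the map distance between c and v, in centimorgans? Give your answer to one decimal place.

The two most frequent reciprocal classes, Z v C and z V c, are the parental types, so the F1 was Z v C / z V c.
The two rarest classes, Z v c and z V C, are the double crossovers. Comparing them with the parentals, only the c allele has switched, so c is the middle locus and the order is v – c – z.
Crossovers in the v–c interval produce the single-crossover classes Z V C and z v c (43 + 41 = 84) plus the double crossovers (12).
RF(v–c) = (84 + 12) / 1000 = 96/1000 = 0.0960 → 9.6 centimorgans.

9.6 centimorgans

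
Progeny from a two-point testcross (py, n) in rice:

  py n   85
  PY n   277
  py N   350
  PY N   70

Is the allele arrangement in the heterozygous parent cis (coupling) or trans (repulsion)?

trans

The two most frequent classes are PY n (277) and py N (350); these are the parental (non-recombinant) types.
So the F1 carried PY n on one chromosome and py N on the other — the recessive alleles are on opposite chromosomes (trans / repulsion).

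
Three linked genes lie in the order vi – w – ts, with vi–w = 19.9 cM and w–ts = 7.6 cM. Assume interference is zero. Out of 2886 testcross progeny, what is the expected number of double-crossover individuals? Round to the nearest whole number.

44

Map distances give recombination frequencies of 0.199 and 0.076 for the two intervals.
With no interference, expected double-crossover frequency = 0.199 × 0.076 = 0.01512.
Expected number = 0.01512 × 2886 = 43.65 ≈ 44.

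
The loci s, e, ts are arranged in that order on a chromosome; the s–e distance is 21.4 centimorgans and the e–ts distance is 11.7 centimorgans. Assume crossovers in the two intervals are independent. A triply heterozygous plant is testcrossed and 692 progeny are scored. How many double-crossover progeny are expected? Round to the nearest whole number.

Map distances give recombination frequencies of 0.214 and 0.117 for the two intervals.
With no interference, expected double-crossover frequency = 0.214 × 0.117 = 0.02504.
Expected number = 0.02504 × 692 = 17.33 ≈ 17.

17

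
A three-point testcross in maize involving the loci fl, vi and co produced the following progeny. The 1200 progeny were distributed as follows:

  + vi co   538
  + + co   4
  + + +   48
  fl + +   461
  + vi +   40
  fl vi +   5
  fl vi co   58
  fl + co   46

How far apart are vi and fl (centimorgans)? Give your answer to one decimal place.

The two most frequent reciprocal classes, + vi co and fl + +, are the parental types, so the F1 was + vi co / fl + +.
The two rarest classes, + + co and fl vi +, are the double crossovers. Comparing them with the parentals, only the vi allele has switched, so vi is the middle locus and the order is fl – vi – co.
Crossovers in the fl–vi interval produce the single-crossover classes fl vi co and + + + (58 + 48 = 106) plus the double crossovers (9).
RF(fl–vi) = (106 + 9) / 1200 = 115/1200 = 0.0958 → 9.6 centimorgans.

9.6 centimorgans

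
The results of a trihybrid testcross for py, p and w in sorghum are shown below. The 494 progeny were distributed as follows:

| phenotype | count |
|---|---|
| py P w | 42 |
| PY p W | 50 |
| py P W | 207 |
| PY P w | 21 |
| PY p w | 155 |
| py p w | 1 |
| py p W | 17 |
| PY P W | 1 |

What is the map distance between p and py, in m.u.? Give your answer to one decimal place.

8.1 m.u.

The two most frequent reciprocal classes, PY p w and py P W, are the parental types, so the F1 was PY p w / py P W.
The two rarest classes, py p w and PY P W, are the double crossovers. Comparing them with the parentals, only the py allele has switched, so py is the middle locus and the order is w – py – p.
Crossovers in the py–p interval produce the single-crossover classes PY P w and py p W (21 + 17 = 38) plus the double crossovers (2).
RF(py–p) = (38 + 2) / 494 = 40/494 = 0.0810 → 8.1 m.u.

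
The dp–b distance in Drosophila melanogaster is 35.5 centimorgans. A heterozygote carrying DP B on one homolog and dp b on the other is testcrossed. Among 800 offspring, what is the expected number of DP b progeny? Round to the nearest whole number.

142

A map distance of 35.5 centimorgans corresponds to a recombination frequency of 0.355.
The F1 is DP B / dp b, so DP b is a recombinant gamete class with expected frequency r/2 = 0.355/2 = 0.1775.
Expected number = 0.1775 × 800 = 142.00 ≈ 142.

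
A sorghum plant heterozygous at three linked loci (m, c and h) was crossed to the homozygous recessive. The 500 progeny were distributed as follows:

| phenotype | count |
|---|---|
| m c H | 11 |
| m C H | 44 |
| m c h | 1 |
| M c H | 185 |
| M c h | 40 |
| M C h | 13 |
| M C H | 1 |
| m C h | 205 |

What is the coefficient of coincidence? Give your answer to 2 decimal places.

0.45

The two most frequent reciprocal classes, M c H and m C h, are the parental types, so the F1 was M c H / m C h.
The two rarest classes, M C H and m c h, are the double crossovers. Comparing them with the parentals, only the c allele has switched, so c is the middle locus and the order is h – c – m.
h–c: (84 + 2)/500 = 0.1720; c–m: (24 + 2)/500 = 0.0520.
Expected DCO frequency = 0.1720 × 0.0520 ≈ 0.00894; observed = 2/500 ≈ 0.00400.
Coefficient of coincidence = 0.00400/0.00894 ≈ 0.45.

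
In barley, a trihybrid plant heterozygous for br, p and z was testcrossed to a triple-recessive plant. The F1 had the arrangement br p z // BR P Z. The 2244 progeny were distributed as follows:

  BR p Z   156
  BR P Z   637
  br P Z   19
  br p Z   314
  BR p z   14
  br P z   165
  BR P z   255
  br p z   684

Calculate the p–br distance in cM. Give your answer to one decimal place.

The two rarest classes, BR p z and br P Z, are the double crossovers. Comparing them with the parentals, only the br allele has switched, so br is the middle locus and the order is p – br – z.
Crossovers in the p–br interval produce the single-crossover classes br P z and BR p Z (165 + 156 = 321) plus the double crossovers (33).
RF(p–br) = (321 + 33) / 2244 = 354/2244 = 0.1578 → 15.8 cM.

15.8 cM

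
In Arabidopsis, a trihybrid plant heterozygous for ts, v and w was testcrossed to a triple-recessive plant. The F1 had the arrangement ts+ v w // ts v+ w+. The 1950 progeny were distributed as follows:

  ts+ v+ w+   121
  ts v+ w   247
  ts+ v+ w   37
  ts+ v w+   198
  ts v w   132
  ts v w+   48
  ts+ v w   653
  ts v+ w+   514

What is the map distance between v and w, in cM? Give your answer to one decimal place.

The two rarest classes, ts+ v+ w and ts v w+, are the double crossovers. Comparing them with the parentals, only the v allele has switched, so v is the middle locus and the order is ts – v – w.
Crossovers in the v–w interval produce the single-crossover classes ts+ v w+ and ts v+ w (198 + 247 = 445) plus the double crossovers (85).
RF(v–w) = (445 + 85) / 1950 = 530/1950 = 0.2718 → 27.2 cM.

27.2 cM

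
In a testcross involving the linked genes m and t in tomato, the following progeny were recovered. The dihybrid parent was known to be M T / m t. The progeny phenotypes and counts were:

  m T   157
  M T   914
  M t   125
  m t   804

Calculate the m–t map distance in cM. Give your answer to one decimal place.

14.1 cM

The recombinant classes are M t and m T: 125 + 157 = 282.
Recombination frequency = 282/2000 = 0.1410 ≈ 14.1%, i.e. 14.1 cM.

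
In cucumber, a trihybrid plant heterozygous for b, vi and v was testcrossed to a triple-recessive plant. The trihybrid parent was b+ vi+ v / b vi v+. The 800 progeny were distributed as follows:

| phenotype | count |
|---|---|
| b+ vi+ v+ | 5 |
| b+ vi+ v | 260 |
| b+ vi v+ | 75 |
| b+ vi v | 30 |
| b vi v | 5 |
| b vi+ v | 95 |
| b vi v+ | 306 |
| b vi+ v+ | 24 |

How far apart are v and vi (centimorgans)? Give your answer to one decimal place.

The two rarest classes, b+ vi+ v+ and b vi v, are the double crossovers. Comparing them with the parentals, only the v allele has switched, so v is the middle locus and the order is vi – v – b.
Crossovers in the vi–v interval produce the single-crossover classes b+ vi v and b vi+ v+ (30 + 24 = 54) plus the double crossovers (10).
RF(vi–v) = (54 + 10) / 800 = 64/800 = 0.0800 → 8.0 centimorgans.

8.0 centimorgans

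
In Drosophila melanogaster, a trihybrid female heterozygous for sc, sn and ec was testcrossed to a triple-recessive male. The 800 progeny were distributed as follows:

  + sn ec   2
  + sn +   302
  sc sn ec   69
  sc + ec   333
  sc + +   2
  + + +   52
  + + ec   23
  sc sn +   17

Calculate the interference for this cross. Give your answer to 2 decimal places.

0.42

The two most frequent reciprocal classes, sc + ec and + sn +, are the parental types, so the F1 was sc + ec / + sn +.
The two rarest classes, sc + + and + sn ec, are the double crossovers. Comparing them with the parentals, only the ec allele has switched, so ec is the middle locus and the order is sn – ec – sc.
sn–ec: (121 + 4)/800 = 0.1562; ec–sc: (40 + 4)/800 = 0.0550.
Expected DCO frequency = 0.1562 × 0.0550 ≈ 0.00859; observed = 4/800 ≈ 0.00500.
Coefficient of coincidence = 0.00500/0.00859 ≈ 0.58; interference = 1 − 0.58 = 0.42.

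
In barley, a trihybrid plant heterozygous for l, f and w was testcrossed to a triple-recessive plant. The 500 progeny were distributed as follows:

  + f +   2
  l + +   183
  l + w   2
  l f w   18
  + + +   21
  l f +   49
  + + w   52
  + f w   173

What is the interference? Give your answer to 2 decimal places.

The two most frequent reciprocal classes, + f w and l + +, are the parental types, so the F1 was + f w / l + +.
The two rarest classes, + f + and l + w, are the double crossovers. Comparing them with the parentals, only the w allele has switched, so w is the middle locus and the order is f – w – l.
f–w: (101 + 4)/500 = 0.2100; w–l: (39 + 4)/500 = 0.0860.
Expected DCO frequency = 0.2100 × 0.0860 ≈ 0.01806; observed = 4/500 ≈ 0.00800.
Coefficient of coincidence = 0.00800/0.01806 ≈ 0.44; interference = 1 − 0.44 = 0.56.

0.56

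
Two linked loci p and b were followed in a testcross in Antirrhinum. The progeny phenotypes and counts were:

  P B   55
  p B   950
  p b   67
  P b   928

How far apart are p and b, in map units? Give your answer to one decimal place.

The two most frequent classes, P b (928) and p B (950), are the parental types, so the F1 was P b / p B.
The recombinant classes are P B and p b: 55 + 67 = 122.
Recombination frequency = 122/2000 = 0.0610 ≈ 6.1%, i.e. 6.1 map units.

6.1 map units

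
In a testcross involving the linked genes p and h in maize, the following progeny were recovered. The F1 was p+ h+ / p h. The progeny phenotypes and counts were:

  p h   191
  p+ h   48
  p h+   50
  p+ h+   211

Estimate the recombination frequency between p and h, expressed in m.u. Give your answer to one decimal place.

19.6 m.u.

The recombinant classes are p+ h and p h+: 48 + 50 = 98.
Recombination frequency = 98/500 = 0.1960 ≈ 19.6%, i.e. 19.6 m.u.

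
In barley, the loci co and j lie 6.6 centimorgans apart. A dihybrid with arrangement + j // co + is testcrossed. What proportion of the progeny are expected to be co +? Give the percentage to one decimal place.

A map distance of 6.6 centimorgans corresponds to a recombination frequency of 0.066.
The F1 is + j / co +, so co + is a parental gamete class with expected frequency (1 − r)/2 = 0.934/2 = 0.4670.
That is 0.4670 = 46.7% of the progeny.

46.7%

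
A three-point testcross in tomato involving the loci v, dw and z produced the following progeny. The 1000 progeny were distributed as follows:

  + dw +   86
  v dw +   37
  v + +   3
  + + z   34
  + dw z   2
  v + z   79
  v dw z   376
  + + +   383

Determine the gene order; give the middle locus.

v

The two most frequent reciprocal classes, + + + and v dw z, are the parental types, so the F1 was + + + / v dw z.
The two rarest classes, v + + and + dw z, are the double crossovers. Comparing them with the parentals, only the v allele has switched, so v is the middle locus and the order is z – v – dw.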